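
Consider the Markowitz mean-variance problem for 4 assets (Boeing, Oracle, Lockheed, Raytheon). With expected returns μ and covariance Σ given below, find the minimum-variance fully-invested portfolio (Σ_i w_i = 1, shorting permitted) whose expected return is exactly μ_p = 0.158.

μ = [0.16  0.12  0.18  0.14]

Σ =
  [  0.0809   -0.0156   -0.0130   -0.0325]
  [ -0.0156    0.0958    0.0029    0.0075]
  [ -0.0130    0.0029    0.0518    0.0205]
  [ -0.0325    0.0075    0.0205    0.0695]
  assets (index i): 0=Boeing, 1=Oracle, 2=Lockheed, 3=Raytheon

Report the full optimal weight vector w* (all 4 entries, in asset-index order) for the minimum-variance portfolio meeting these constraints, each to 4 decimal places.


p=Σ⁻¹μ = [3.8931  1.5760  3.2984  2.6919]
q=Σ⁻¹𝟙 = [25.5313  12.5176  17.1263  19.9251]
a=μᵀp=1.782588  b=𝟙ᵀp=11.459366  c=𝟙ᵀq=75.100287  D=ac−b²=2.555845
λ₁=(c·0.158−b)/D = (75.100287·0.158−11.459366)/2.555845 = 0.159039
λ₂=(a−b·0.158)/D = (1.782588−11.459366·0.158)/2.555845 = -0.010952
w* = 0.159039·p + -0.010952·q:
  w_0 = 0.159039·3.8931 + -0.010952·25.5313 = 0.3395  (Boeing)
  w_1 = 0.159039·1.5760 + -0.010952·12.5176 = 0.1135  (Oracle)
  w_2 = 0.159039·3.2984 + -0.010952·17.1263 = 0.3370  (Lockheed)
  w_3 = 0.159039·2.6919 + -0.010952·19.9251 = 0.2099  (Raytheon)
Σw_i=1.0000  μᵀw=0.1580
σ²=wᵀΣw=λ₁·μ_p+λ₂ = 0.159039·0.158 + -0.010952 = 0.014176 ≈ 0.0142

0.3395  0.1135  0.3370  0.2099


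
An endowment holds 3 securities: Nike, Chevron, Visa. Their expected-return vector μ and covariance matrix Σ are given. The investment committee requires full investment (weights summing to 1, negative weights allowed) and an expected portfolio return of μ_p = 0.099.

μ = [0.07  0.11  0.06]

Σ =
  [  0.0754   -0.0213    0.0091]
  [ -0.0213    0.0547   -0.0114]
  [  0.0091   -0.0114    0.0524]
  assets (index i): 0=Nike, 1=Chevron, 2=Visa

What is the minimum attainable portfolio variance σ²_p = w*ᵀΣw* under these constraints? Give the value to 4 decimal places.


x=Σ⁻¹μ = [1.5765  2.9397  1.5108]
y=Σ⁻¹𝟙 = [19.1507  30.4013  22.3722]
a=μᵀx=0.524372  b=𝟙ᵀx=6.027026  c=𝟙ᵀy=71.924221  D=ac−b²=1.390031
λ₁=(c·0.099−b)/D = (71.924221·0.099−6.027026)/1.390031 = 0.786653
λ₂=(a−b·0.099)/D = (0.524372−6.027026·0.099)/1.390031 = -0.052016
w* = 0.786653·x + -0.052016·y:
  w_0 = 0.786653·1.5765 + -0.052016·19.1507 = 0.2440  (Nike)
  w_1 = 0.786653·2.9397 + -0.052016·30.4013 = 0.7312  (Chevron)
  w_2 = 0.786653·1.5108 + -0.052016·22.3722 = 0.0248  (Visa)
Σw_i=1.0000  μᵀw=0.0990
σ²=wᵀΣw=λ₁·μ_p+λ₂ = 0.786653·0.099 + -0.052016 = 0.025863 ≈ 0.0259

0.0259


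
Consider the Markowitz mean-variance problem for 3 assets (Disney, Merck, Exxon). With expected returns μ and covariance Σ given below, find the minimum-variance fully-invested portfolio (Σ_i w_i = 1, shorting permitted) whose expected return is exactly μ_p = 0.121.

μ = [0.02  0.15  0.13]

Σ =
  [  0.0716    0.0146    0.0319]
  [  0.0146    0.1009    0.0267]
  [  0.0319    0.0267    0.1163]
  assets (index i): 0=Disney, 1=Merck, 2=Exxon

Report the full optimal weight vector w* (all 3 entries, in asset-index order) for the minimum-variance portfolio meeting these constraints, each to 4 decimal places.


0.1728  0.5004  0.3267

x=Σ⁻¹μ = [-0.3995  1.2985  0.9293]
y=Σ⁻¹𝟙 = [10.7006  7.3078  3.9857]
a=μᵀx=0.307592  b=𝟙ᵀx=1.828314  c=𝟙ᵀy=21.994047  D=ac−b²=3.422470
λ₁=(c·0.121−b)/D = (21.994047·0.121−1.828314)/3.422470 = 0.243381
λ₂=(a−b·0.121)/D = (0.307592−1.828314·0.121)/3.422470 = 0.025235
w* = 0.243381·x + 0.025235·y:
  w_0 = 0.243381·-0.3995 + 0.025235·10.7006 = 0.1728  (Disney)
  w_1 = 0.243381·1.2985 + 0.025235·7.3078 = 0.5004  (Merck)
  w_2 = 0.243381·0.9293 + 0.025235·3.9857 = 0.3267  (Exxon)
Σw_i=1.0000  μᵀw=0.1210
σ²=wᵀΣw=λ₁·μ_p+λ₂ = 0.243381·0.121 + 0.025235 = 0.054684 ≈ 0.0547


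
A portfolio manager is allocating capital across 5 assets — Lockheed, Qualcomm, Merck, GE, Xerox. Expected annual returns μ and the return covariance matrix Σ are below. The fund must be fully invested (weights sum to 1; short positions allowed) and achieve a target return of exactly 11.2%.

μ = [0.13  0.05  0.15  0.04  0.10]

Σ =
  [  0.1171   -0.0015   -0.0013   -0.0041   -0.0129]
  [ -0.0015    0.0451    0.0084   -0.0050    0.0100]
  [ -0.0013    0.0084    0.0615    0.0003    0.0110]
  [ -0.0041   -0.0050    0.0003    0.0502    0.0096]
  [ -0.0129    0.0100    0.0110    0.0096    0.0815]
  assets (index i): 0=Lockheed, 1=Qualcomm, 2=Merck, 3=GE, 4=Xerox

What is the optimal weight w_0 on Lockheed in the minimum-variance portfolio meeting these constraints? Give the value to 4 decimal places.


p=Σ⁻¹μ = [1.2757  0.6106  2.2060  0.7639  0.9663]
q=Σ⁻¹𝟙 = [10.4855  21.0297  12.2214  21.4260  7.1760]
a=μᵀp=0.654453  b=𝟙ᵀp=5.822445  c=𝟙ᵀq=72.338505  D=ac−b²=13.441308
λ₁=(c·0.112−b)/D = (72.338505·0.112−5.822445)/13.441308 = 0.169587
λ₂=(a−b·0.112)/D = (0.654453−5.822445·0.112)/13.441308 = 0.000174
w* = 0.169587·p + 0.000174·q:
  w_0 = 0.169587·1.2757 + 0.000174·10.4855 = 0.2182  (Lockheed)
  w_1 = 0.169587·0.6106 + 0.000174·21.0297 = 0.1072  (Qualcomm)
  w_2 = 0.169587·2.2060 + 0.000174·12.2214 = 0.3762  (Merck)
  w_3 = 0.169587·0.7639 + 0.000174·21.4260 = 0.1333  (GE)
  w_4 = 0.169587·0.9663 + 0.000174·7.1760 = 0.1651  (Xerox)
Σw_i=1.0000  μᵀw=0.1120
σ²=wᵀΣw=λ₁·μ_p+λ₂ = 0.169587·0.112 + 0.000174 = 0.019168 ≈ 0.0192

0.2182


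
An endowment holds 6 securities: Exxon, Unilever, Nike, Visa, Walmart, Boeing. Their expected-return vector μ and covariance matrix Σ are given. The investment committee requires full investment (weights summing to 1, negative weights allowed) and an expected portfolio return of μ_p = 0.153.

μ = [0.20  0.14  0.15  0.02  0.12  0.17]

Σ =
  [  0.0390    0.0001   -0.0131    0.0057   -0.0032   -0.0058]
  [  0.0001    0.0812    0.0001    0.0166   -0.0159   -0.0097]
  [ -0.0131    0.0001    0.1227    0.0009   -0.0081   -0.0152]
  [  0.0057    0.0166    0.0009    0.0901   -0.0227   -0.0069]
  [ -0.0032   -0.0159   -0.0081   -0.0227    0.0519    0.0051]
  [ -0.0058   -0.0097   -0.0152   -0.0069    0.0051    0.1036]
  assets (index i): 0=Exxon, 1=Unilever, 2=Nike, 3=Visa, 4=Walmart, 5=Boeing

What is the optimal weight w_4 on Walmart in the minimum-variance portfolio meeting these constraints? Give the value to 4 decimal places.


0.2275

p=Σ⁻¹μ = [6.5724  2.6740  2.4799  0.4550  3.8807  2.4624]
q=Σ⁻¹𝟙 = [33.6635  17.6301  15.7287  15.3838  34.4713  14.8232]
a=μᵀp=2.954217  b=𝟙ᵀp=18.524407  c=𝟙ᵀq=131.700658  D=ac−b²=45.918610
λ₁=(c·0.153−b)/D = (131.700658·0.153−18.524407)/45.918610 = 0.035406
λ₂=(a−b·0.153)/D = (2.954217−18.524407·0.153)/45.918610 = 0.002613
w* = 0.035406·p + 0.002613·q:
  w_0 = 0.035406·6.5724 + 0.002613·33.6635 = 0.3207  (Exxon)
  w_1 = 0.035406·2.6740 + 0.002613·17.6301 = 0.1407  (Unilever)
  w_2 = 0.035406·2.4799 + 0.002613·15.7287 = 0.1289  (Nike)
  w_3 = 0.035406·0.4550 + 0.002613·15.3838 = 0.0563  (Visa)
  w_4 = 0.035406·3.8807 + 0.002613·34.4713 = 0.2275  (Walmart)
  w_5 = 0.035406·2.4624 + 0.002613·14.8232 = 0.1259  (Boeing)
Σw_i=1.0000  μᵀw=0.1530
σ²=wᵀΣw=λ₁·μ_p+λ₂ = 0.035406·0.153 + 0.002613 = 0.008030 ≈ 0.0080


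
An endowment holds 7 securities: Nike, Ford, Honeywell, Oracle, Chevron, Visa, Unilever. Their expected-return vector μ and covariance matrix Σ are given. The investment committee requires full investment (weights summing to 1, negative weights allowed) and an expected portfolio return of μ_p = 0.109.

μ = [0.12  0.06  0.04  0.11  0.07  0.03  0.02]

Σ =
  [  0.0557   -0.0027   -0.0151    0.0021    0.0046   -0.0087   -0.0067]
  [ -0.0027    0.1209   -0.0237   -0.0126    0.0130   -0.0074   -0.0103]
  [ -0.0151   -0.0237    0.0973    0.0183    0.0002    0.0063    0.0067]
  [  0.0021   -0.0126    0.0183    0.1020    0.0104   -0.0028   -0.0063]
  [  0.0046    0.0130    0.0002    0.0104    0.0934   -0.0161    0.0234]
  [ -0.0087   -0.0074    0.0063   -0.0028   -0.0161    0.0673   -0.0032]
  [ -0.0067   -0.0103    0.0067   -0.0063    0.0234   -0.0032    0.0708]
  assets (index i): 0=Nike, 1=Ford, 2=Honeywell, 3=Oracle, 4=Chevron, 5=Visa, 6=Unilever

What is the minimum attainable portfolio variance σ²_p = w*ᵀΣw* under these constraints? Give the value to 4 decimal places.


u=Σ⁻¹μ = [2.5403  0.8656  0.7199  1.0246  0.4101  0.9703  0.5802]
v=Σ⁻¹𝟙 = [26.9757  14.7682  13.6346  9.7358  5.4734  21.2426  17.5527]
a=μᵀu=0.567697  b=𝟙ᵀu=7.110979  c=𝟙ᵀv=109.383152  D=ac−b²=11.530436
λ₁=(c·0.109−b)/D = (109.383152·0.109−7.110979)/11.530436 = 0.417312
λ₂=(a−b·0.109)/D = (0.567697−7.110979·0.109)/11.530436 = -0.017987
w* = 0.417312·u + -0.017987·v:
  w_0 = 0.417312·2.5403 + -0.017987·26.9757 = 0.5749  (Nike)
  w_1 = 0.417312·0.8656 + -0.017987·14.7682 = 0.0956  (Ford)
  w_2 = 0.417312·0.7199 + -0.017987·13.6346 = 0.0552  (Honeywell)
  w_3 = 0.417312·1.0246 + -0.017987·9.7358 = 0.2524  (Oracle)
  w_4 = 0.417312·0.4101 + -0.017987·5.4734 = 0.0727  (Chevron)
  w_5 = 0.417312·0.9703 + -0.017987·21.2426 = 0.0228  (Visa)
  w_6 = 0.417312·0.5802 + -0.017987·17.5527 = -0.0736  (Unilever)
Σw_i=1.0000  μᵀw=0.1090
σ²=wᵀΣw=λ₁·μ_p+λ₂ = 0.417312·0.109 + -0.017987 = 0.027500 ≈ 0.0275

0.0275


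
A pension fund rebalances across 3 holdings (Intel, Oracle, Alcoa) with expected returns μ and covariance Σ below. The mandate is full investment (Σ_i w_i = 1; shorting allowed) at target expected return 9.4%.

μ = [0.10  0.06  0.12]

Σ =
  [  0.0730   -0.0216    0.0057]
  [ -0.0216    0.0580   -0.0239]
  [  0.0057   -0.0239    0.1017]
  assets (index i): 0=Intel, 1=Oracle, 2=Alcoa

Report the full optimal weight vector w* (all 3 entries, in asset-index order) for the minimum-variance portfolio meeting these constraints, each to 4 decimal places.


u=Σ⁻¹μ = [1.9645  2.4436  1.6441]
v=Σ⁻¹𝟙 = [21.9236  32.0557  16.1373]
a=μᵀu=0.540357  b=𝟙ᵀu=6.052180  c=𝟙ᵀv=70.116623  D=ac−b²=1.259108
λ₁=(c·0.094−b)/D = (70.116623·0.094−6.052180)/1.259108 = 0.427908
λ₂=(a−b·0.094)/D = (0.540357−6.052180·0.094)/1.259108 = -0.022673
w* = 0.427908·u + -0.022673·v:
  w_0 = 0.427908·1.9645 + -0.022673·21.9236 = 0.3436  (Intel)
  w_1 = 0.427908·2.4436 + -0.022673·32.0557 = 0.3188  (Oracle)
  w_2 = 0.427908·1.6441 + -0.022673·16.1373 = 0.3376  (Alcoa)
Σw_i=1.0000  μᵀw=0.0940
σ²=wᵀΣw=λ₁·μ_p+λ₂ = 0.427908·0.094 + -0.022673 = 0.017550 ≈ 0.0176

0.3436  0.3188  0.3376


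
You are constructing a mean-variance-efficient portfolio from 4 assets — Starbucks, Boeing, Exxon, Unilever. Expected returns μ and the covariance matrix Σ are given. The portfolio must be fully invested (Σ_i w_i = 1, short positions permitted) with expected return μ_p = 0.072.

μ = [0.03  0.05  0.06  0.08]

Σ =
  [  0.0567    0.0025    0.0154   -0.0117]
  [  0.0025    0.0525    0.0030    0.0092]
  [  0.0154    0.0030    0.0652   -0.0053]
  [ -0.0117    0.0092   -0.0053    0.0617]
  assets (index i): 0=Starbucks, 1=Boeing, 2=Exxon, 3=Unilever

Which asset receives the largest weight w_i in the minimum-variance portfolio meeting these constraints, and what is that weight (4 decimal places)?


u=Σ⁻¹μ = [0.5488  0.6343  0.8737  1.3811]
v=Σ⁻¹𝟙 = [17.5420  14.2938  12.0350  18.4364]
a=μᵀu=0.211093  b=𝟙ᵀu=3.437963  c=𝟙ᵀv=62.307223  D=ac−b²=1.333017
λ₁=(c·0.072−b)/D = (62.307223·0.072−3.437963)/1.333017 = 0.786304
λ₂=(a−b·0.072)/D = (0.211093−3.437963·0.072)/1.333017 = -0.027337
w* = 0.786304·u + -0.027337·v:
  w_0 = 0.786304·0.5488 + -0.027337·17.5420 = -0.0480  (Starbucks)
  w_1 = 0.786304·0.6343 + -0.027337·14.2938 = 0.1080  (Boeing)
  w_2 = 0.786304·0.8737 + -0.027337·12.0350 = 0.3580  (Exxon)
  w_3 = 0.786304·1.3811 + -0.027337·18.4364 = 0.5820  (Unilever)
Σw_i=1.0000  μᵀw=0.0720
σ²=wᵀΣw=λ₁·μ_p+λ₂ = 0.786304·0.072 + -0.027337 = 0.029277 ≈ 0.0293

Unilever (0.5820)


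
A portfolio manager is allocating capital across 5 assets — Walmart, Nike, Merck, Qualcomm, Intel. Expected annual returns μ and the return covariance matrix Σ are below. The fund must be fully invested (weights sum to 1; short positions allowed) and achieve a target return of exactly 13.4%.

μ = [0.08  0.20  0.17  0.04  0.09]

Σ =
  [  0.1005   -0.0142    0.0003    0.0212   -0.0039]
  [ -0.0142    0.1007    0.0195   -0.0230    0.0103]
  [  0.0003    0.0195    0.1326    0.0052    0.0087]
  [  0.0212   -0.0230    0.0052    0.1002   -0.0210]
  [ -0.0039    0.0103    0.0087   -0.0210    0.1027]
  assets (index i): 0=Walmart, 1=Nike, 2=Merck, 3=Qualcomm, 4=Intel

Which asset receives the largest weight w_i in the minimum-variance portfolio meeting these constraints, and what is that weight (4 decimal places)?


u=Σ⁻¹μ = [0.9468  2.0449  0.8963  0.7878  0.7924]
v=Σ⁻¹𝟙 = [9.3709  12.1890  4.4921  12.8940  11.1265]
a=μᵀu=0.739933  b=𝟙ᵀu=5.468274  c=𝟙ᵀv=50.072535  D=ac−b²=7.148295
λ₁=(c·0.134−b)/D = (50.072535·0.134−5.468274)/7.148295 = 0.173670
λ₂=(a−b·0.134)/D = (0.739933−5.468274·0.134)/7.148295 = 0.001005
w* = 0.173670·u + 0.001005·v:
  w_0 = 0.173670·0.9468 + 0.001005·9.3709 = 0.1739  (Walmart)
  w_1 = 0.173670·2.0449 + 0.001005·12.1890 = 0.3674  (Nike)
  w_2 = 0.173670·0.8963 + 0.001005·4.4921 = 0.1602  (Merck)
  w_3 = 0.173670·0.7878 + 0.001005·12.8940 = 0.1498  (Qualcomm)
  w_4 = 0.173670·0.7924 + 0.001005·11.1265 = 0.1488  (Intel)
Σw_i=1.0000  μᵀw=0.1340
σ²=wᵀΣw=λ₁·μ_p+λ₂ = 0.173670·0.134 + 0.001005 = 0.024277 ≈ 0.0243

Nike (0.3674)


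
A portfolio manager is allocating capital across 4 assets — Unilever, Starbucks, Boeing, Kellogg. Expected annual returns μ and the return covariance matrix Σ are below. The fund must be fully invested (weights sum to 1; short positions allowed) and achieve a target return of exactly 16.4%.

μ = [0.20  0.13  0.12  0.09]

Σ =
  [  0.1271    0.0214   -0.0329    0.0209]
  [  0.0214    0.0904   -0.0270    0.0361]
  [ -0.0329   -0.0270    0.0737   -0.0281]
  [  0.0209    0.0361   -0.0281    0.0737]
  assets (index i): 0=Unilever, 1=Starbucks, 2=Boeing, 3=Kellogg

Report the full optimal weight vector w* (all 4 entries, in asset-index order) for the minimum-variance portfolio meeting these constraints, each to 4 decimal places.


0.4722  0.2431  0.4112  -0.1265

g=Σ⁻¹μ = [2.0355  1.5198  3.5750  1.2626]
h=Σ⁻¹𝟙 = [10.7882  10.5315  28.4131  16.1838]
a=μᵀg=1.147299  b=𝟙ᵀg=8.392852  c=𝟙ᵀh=65.916655  D=ac−b²=5.186134
λ₁=(c·0.164−b)/D = (65.916655·0.164−8.392852)/5.186134 = 0.466143
λ₂=(a−b·0.164)/D = (1.147299−8.392852·0.164)/5.186134 = -0.044181
w* = 0.466143·g + -0.044181·h:
  w_0 = 0.466143·2.0355 + -0.044181·10.7882 = 0.4722  (Unilever)
  w_1 = 0.466143·1.5198 + -0.044181·10.5315 = 0.2431  (Starbucks)
  w_2 = 0.466143·3.5750 + -0.044181·28.4131 = 0.4112  (Boeing)
  w_3 = 0.466143·1.2626 + -0.044181·16.1838 = -0.1265  (Kellogg)
Σw_i=1.0000  μᵀw=0.1640
σ²=wᵀΣw=λ₁·μ_p+λ₂ = 0.466143·0.164 + -0.044181 = 0.032266 ≈ 0.0323


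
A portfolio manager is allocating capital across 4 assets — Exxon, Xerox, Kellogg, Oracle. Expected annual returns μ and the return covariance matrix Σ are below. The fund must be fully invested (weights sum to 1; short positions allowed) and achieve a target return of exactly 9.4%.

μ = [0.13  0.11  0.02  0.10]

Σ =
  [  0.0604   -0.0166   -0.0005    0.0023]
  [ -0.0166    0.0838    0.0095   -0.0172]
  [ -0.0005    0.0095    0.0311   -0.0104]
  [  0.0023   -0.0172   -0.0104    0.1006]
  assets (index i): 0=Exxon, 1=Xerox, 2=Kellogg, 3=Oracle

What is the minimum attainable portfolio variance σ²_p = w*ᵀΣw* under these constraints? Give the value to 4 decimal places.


g=Σ⁻¹μ = [2.6715  2.0591  0.5042  1.3371]
h=Σ⁻¹𝟙 = [20.4815  15.4395  32.9570  15.5189]
a=μᵀg=0.717598  b=𝟙ᵀg=6.571962  c=𝟙ᵀh=84.396838  D=ac−b²=17.372286
λ₁=(c·0.094−b)/D = (84.396838·0.094−6.571962)/17.372286 = 0.078363
λ₂=(a−b·0.094)/D = (0.717598−6.571962·0.094)/17.372286 = 0.005747
w* = 0.078363·g + 0.005747·h:
  w_0 = 0.078363·2.6715 + 0.005747·20.4815 = 0.3270  (Exxon)
  w_1 = 0.078363·2.0591 + 0.005747·15.4395 = 0.2501  (Xerox)
  w_2 = 0.078363·0.5042 + 0.005747·32.9570 = 0.2289  (Kellogg)
  w_3 = 0.078363·1.3371 + 0.005747·15.5189 = 0.1940  (Oracle)
Σw_i=1.0000  μᵀw=0.0940
σ²=wᵀΣw=λ₁·μ_p+λ₂ = 0.078363·0.094 + 0.005747 = 0.013113 ≈ 0.0131

0.0131


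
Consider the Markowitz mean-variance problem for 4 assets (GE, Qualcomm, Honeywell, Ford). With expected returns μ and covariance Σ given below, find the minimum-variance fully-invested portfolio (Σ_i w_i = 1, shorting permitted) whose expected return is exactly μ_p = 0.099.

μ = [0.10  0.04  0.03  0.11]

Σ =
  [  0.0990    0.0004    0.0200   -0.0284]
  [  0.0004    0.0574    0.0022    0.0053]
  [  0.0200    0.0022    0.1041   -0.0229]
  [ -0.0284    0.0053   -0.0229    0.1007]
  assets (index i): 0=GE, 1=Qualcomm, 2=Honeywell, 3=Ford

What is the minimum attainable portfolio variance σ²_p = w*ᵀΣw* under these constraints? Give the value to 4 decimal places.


0.0302

x=Σ⁻¹μ = [1.3769  0.5324  0.3494  1.5321]
y=Σ⁻¹𝟙 = [12.2477  15.5710  10.1983  14.8843]
a=μᵀx=0.337999  b=𝟙ᵀx=3.790829  c=𝟙ᵀy=52.901285  D=ac−b²=3.510180
λ₁=(c·0.099−b)/D = (52.901285·0.099−3.790829)/3.510180 = 0.412058
λ₂=(a−b·0.099)/D = (0.337999−3.790829·0.099)/3.510180 = -0.010624
w* = 0.412058·x + -0.010624·y:
  w_0 = 0.412058·1.3769 + -0.010624·12.2477 = 0.4372  (GE)
  w_1 = 0.412058·0.5324 + -0.010624·15.5710 = 0.0540  (Qualcomm)
  w_2 = 0.412058·0.3494 + -0.010624·10.1983 = 0.0356  (Honeywell)
  w_3 = 0.412058·1.5321 + -0.010624·14.8843 = 0.4732  (Ford)
Σw_i=1.0000  μᵀw=0.0990
σ²=wᵀΣw=λ₁·μ_p+λ₂ = 0.412058·0.099 + -0.010624 = 0.030169 ≈ 0.0302


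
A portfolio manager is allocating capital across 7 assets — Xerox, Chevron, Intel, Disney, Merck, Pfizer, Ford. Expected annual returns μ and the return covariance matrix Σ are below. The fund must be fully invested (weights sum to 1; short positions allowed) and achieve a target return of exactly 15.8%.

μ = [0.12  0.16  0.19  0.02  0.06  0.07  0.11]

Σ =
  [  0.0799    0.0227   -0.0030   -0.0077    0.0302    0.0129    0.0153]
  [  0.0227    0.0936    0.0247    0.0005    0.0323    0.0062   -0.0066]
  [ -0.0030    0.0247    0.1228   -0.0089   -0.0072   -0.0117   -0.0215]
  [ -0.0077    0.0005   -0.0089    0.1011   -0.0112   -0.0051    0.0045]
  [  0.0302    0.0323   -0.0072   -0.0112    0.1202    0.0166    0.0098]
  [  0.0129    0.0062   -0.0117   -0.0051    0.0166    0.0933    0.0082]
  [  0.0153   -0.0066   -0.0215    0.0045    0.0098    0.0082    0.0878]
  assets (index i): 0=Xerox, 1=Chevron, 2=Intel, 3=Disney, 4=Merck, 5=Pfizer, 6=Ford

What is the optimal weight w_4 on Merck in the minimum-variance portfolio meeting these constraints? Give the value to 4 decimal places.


p=Σ⁻¹μ = [0.9218  1.1432  1.6894  0.3635  -0.1208  0.6661  1.5245]
q=Σ⁻¹𝟙 = [7.3396  4.2682  11.4973  11.9721  4.8862  9.6635  11.1853]
a=μᵀp=0.828854  b=𝟙ᵀp=6.187598  c=𝟙ᵀq=60.812220  D=ac−b²=12.118066
λ₁=(c·0.158−b)/D = (60.812220·0.158−6.187598)/12.118066 = 0.282284
λ₂=(a−b·0.158)/D = (0.828854−6.187598·0.158)/12.118066 = -0.012278
w* = 0.282284·p + -0.012278·q:
  w_0 = 0.282284·0.9218 + -0.012278·7.3396 = 0.1701  (Xerox)
  w_1 = 0.282284·1.1432 + -0.012278·4.2682 = 0.2703  (Chevron)
  w_2 = 0.282284·1.6894 + -0.012278·11.4973 = 0.3357  (Intel)
  w_3 = 0.282284·0.3635 + -0.012278·11.9721 = -0.0444  (Disney)
  w_4 = 0.282284·-0.1208 + -0.012278·4.8862 = -0.0941  (Merck)
  w_5 = 0.282284·0.6661 + -0.012278·9.6635 = 0.0694  (Pfizer)
  w_6 = 0.282284·1.5245 + -0.012278·11.1853 = 0.2930  (Ford)
Σw_i=1.0000  μᵀw=0.1580
σ²=wᵀΣw=λ₁·μ_p+λ₂ = 0.282284·0.158 + -0.012278 = 0.032323 ≈ 0.0323

-0.0941


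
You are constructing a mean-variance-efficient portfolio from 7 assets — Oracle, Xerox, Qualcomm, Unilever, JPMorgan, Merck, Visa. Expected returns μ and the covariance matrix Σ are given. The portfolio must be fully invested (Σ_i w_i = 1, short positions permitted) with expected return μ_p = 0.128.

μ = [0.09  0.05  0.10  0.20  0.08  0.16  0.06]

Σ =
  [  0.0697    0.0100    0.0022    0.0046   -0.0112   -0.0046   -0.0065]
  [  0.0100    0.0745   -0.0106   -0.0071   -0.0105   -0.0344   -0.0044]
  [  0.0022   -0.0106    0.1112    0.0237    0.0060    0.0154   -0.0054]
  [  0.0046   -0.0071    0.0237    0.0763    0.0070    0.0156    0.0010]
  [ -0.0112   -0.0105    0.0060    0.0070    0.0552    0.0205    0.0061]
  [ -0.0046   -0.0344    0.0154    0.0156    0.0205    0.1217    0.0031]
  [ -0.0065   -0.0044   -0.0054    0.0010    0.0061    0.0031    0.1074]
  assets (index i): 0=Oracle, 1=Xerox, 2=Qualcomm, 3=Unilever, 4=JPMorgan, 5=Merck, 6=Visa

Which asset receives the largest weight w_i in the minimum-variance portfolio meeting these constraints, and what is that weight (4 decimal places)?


g=Σ⁻¹μ = [1.2347  1.5443  0.3425  2.2133  1.1410  1.2636  0.5920]
h=Σ⁻¹𝟙 = [15.1785  20.6968  7.1163  8.1562  18.7714  9.2775  10.0254]
a=μᵀg=0.994225  b=𝟙ᵀg=8.331405  c=𝟙ᵀh=89.222079  D=ac−b²=19.294532
λ₁=(c·0.128−b)/D = (89.222079·0.128−8.331405)/19.294532 = 0.160098
λ₂=(a−b·0.128)/D = (0.994225−8.331405·0.128)/19.294532 = -0.003742
w* = 0.160098·g + -0.003742·h:
  w_0 = 0.160098·1.2347 + -0.003742·15.1785 = 0.1409  (Oracle)
  w_1 = 0.160098·1.5443 + -0.003742·20.6968 = 0.1698  (Xerox)
  w_2 = 0.160098·0.3425 + -0.003742·7.1163 = 0.0282  (Qualcomm)
  w_3 = 0.160098·2.2133 + -0.003742·8.1562 = 0.3238  (Unilever)
  w_4 = 0.160098·1.1410 + -0.003742·18.7714 = 0.1124  (JPMorgan)
  w_5 = 0.160098·1.2636 + -0.003742·9.2775 = 0.1676  (Merck)
  w_6 = 0.160098·0.5920 + -0.003742·10.0254 = 0.0573  (Visa)
Σw_i=1.0000  μᵀw=0.1280
σ²=wᵀΣw=λ₁·μ_p+λ₂ = 0.160098·0.128 + -0.003742 = 0.016751 ≈ 0.0168

Unilever (0.3238)


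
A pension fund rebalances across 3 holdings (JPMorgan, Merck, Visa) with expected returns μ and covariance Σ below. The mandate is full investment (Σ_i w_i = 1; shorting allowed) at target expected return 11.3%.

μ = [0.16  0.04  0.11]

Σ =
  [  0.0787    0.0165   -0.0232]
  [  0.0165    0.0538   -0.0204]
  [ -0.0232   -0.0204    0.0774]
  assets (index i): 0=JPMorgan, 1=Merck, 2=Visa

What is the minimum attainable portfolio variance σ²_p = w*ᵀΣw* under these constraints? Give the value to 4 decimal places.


u=Σ⁻¹μ = [2.5630  0.8751  2.4201]
v=Σ⁻¹𝟙 = [14.7981  22.9205  23.3966]
a=μᵀu=0.711288  b=𝟙ᵀu=5.858141  c=𝟙ᵀv=61.115151  D=ac−b²=9.152640
λ₁=(c·0.113−b)/D = (61.115151·0.113−5.858141)/9.152640 = 0.114488
λ₂=(a−b·0.113)/D = (0.711288−5.858141·0.113)/9.152640 = 0.005388
w* = 0.114488·u + 0.005388·v:
  w_0 = 0.114488·2.5630 + 0.005388·14.7981 = 0.3732  (JPMorgan)
  w_1 = 0.114488·0.8751 + 0.005388·22.9205 = 0.2237  (Merck)
  w_2 = 0.114488·2.4201 + 0.005388·23.3966 = 0.4031  (Visa)
Σw_i=1.0000  μᵀw=0.1130
σ²=wᵀΣw=λ₁·μ_p+λ₂ = 0.114488·0.113 + 0.005388 = 0.018326 ≈ 0.0183

0.0183


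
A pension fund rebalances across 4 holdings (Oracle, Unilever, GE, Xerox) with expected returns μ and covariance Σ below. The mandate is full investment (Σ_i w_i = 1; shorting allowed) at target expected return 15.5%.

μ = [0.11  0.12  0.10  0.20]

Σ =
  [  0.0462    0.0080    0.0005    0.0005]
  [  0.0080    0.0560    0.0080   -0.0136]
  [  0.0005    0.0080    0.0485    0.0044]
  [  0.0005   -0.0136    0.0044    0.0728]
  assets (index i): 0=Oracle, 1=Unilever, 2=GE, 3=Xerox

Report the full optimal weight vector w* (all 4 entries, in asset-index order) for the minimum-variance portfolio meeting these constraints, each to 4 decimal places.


u=Σ⁻¹μ = [1.9119  2.4298  1.3596  3.1059]
v=Σ⁻¹𝟙 = [18.4010  16.7347  16.2392  15.7547]
a=μᵀu=1.259013  b=𝟙ᵀu=8.807120  c=𝟙ᵀv=67.129521  D=ac−b²=6.951574
λ₁=(c·0.155−b)/D = (67.129521·0.155−8.807120)/6.951574 = 0.229870
λ₂=(a−b·0.155)/D = (1.259013−8.807120·0.155)/6.951574 = -0.015261
w* = 0.229870·u + -0.015261·v:
  w_0 = 0.229870·1.9119 + -0.015261·18.4010 = 0.1587  (Oracle)
  w_1 = 0.229870·2.4298 + -0.015261·16.7347 = 0.3031  (Unilever)
  w_2 = 0.229870·1.3596 + -0.015261·16.2392 = 0.0647  (GE)
  w_3 = 0.229870·3.1059 + -0.015261·15.7547 = 0.4735  (Xerox)
Σw_i=1.0000  μᵀw=0.1550
σ²=wᵀΣw=λ₁·μ_p+λ₂ = 0.229870·0.155 + -0.015261 = 0.020368 ≈ 0.0204

0.1587  0.3031  0.0647  0.4735


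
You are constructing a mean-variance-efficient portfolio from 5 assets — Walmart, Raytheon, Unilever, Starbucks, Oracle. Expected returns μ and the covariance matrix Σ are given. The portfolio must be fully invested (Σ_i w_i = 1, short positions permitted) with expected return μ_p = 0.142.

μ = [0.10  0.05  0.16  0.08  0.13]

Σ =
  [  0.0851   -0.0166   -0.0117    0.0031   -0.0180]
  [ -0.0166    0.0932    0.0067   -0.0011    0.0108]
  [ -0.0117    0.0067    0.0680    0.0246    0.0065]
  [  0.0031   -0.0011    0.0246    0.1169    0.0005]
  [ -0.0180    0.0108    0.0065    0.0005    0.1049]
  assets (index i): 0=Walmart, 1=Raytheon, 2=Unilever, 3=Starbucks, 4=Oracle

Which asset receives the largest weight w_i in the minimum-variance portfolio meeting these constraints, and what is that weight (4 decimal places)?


Unilever (0.5366)

x=Σ⁻¹μ = [1.9012  0.5428  2.4547  0.1167  1.3570]
y=Σ⁻¹𝟙 = [17.9729  11.7858  13.7299  5.2543  10.5277]
a=μᵀx=0.795747  b=𝟙ᵀx=6.372308  c=𝟙ᵀy=59.270632  D=ac−b²=6.558117
λ₁=(c·0.142−b)/D = (59.270632·0.142−6.372308)/6.558117 = 0.311693
λ₂=(a−b·0.142)/D = (0.795747−6.372308·0.142)/6.558117 = -0.016639
w* = 0.311693·x + -0.016639·y:
  w_0 = 0.311693·1.9012 + -0.016639·17.9729 = 0.2935  (Walmart)
  w_1 = 0.311693·0.5428 + -0.016639·11.7858 = -0.0269  (Raytheon)
  w_2 = 0.311693·2.4547 + -0.016639·13.7299 = 0.5366  (Unilever)
  w_3 = 0.311693·0.1167 + -0.016639·5.2543 = -0.0511  (Starbucks)
  w_4 = 0.311693·1.3570 + -0.016639·10.5277 = 0.2478  (Oracle)
Σw_i=1.0000  μᵀw=0.1420
σ²=wᵀΣw=λ₁·μ_p+λ₂ = 0.311693·0.142 + -0.016639 = 0.027621 ≈ 0.0276


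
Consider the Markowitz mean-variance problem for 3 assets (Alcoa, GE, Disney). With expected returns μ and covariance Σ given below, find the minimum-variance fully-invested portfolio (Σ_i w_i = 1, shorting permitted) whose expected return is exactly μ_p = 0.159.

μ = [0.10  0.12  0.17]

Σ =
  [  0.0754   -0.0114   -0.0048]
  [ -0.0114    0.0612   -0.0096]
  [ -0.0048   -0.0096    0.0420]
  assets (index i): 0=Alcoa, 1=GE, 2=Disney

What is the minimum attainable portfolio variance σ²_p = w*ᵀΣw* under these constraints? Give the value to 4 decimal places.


0.0252

x=Σ⁻¹μ = [2.1200  3.1412  5.0079]
y=Σ⁻¹𝟙 = [19.0361  24.8530  31.6658]
a=μᵀx=1.440292  b=𝟙ᵀx=10.269143  c=𝟙ᵀy=75.554806  D=ac−b²=3.365703
λ₁=(c·0.159−b)/D = (75.554806·0.159−10.269143)/3.365703 = 0.518189
λ₂=(a−b·0.159)/D = (1.440292−10.269143·0.159)/3.365703 = -0.057195
w* = 0.518189·x + -0.057195·y:
  w_0 = 0.518189·2.1200 + -0.057195·19.0361 = 0.0098  (Alcoa)
  w_1 = 0.518189·3.1412 + -0.057195·24.8530 = 0.2063  (GE)
  w_2 = 0.518189·5.0079 + -0.057195·31.6658 = 0.7839  (Disney)
Σw_i=1.0000  μᵀw=0.1590
σ²=wᵀΣw=λ₁·μ_p+λ₂ = 0.518189·0.159 + -0.057195 = 0.025197 ≈ 0.0252


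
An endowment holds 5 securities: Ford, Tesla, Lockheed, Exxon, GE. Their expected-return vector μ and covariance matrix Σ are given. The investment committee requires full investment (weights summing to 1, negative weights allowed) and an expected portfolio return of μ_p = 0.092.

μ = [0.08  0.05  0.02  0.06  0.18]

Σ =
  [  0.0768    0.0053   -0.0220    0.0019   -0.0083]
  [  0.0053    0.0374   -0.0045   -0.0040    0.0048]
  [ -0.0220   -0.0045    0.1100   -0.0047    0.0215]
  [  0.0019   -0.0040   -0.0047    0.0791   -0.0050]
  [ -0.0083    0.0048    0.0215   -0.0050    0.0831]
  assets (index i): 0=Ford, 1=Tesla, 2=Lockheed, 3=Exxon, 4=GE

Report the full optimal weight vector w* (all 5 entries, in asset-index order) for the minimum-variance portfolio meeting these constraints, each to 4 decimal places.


0.2098  0.2537  0.0780  0.1797  0.2788

x=Σ⁻¹μ = [1.2139  0.9798  0.0604  0.9261  2.2708]
y=Σ⁻¹𝟙 = [15.3201  26.3376  11.9453  14.9386  9.8509]
a=μᵀx=0.611612  b=𝟙ᵀx=5.450863  c=𝟙ᵀy=78.392421  D=ac−b²=18.233844
λ₁=(c·0.092−b)/D = (78.392421·0.092−5.450863)/18.233844 = 0.096592
λ₂=(a−b·0.092)/D = (0.611612−5.450863·0.092)/18.233844 = 0.006040
w* = 0.096592·x + 0.006040·y:
  w_0 = 0.096592·1.2139 + 0.006040·15.3201 = 0.2098  (Ford)
  w_1 = 0.096592·0.9798 + 0.006040·26.3376 = 0.2537  (Tesla)
  w_2 = 0.096592·0.0604 + 0.006040·11.9453 = 0.0780  (Lockheed)
  w_3 = 0.096592·0.9261 + 0.006040·14.9386 = 0.1797  (Exxon)
  w_4 = 0.096592·2.2708 + 0.006040·9.8509 = 0.2788  (GE)
Σw_i=1.0000  μᵀw=0.0920
σ²=wᵀΣw=λ₁·μ_p+λ₂ = 0.096592·0.092 + 0.006040 = 0.014926 ≈ 0.0149


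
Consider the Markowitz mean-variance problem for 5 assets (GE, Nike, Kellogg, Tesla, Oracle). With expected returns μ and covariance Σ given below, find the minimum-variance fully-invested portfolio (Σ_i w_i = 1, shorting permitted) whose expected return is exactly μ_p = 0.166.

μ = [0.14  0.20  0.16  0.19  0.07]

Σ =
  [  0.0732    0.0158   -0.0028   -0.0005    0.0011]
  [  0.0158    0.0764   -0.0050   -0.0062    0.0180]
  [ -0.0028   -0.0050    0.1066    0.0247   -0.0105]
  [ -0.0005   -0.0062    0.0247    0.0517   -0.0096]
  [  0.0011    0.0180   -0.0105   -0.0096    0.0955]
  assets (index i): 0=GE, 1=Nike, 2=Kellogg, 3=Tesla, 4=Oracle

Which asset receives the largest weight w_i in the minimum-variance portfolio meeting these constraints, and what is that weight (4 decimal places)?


Tesla (0.3729)

u=Σ⁻¹μ = [1.4176  2.5149  0.8669  3.7081  0.7107]
v=Σ⁻¹𝟙 = [11.7119  10.0664  6.7367  19.5131  11.1412]
a=μᵀu=1.594434  b=𝟙ᵀu=9.218200  c=𝟙ᵀv=59.169349  D=ac−b²=9.366395
λ₁=(c·0.166−b)/D = (59.169349·0.166−9.218200)/9.366395 = 0.064476
λ₂=(a−b·0.166)/D = (1.594434−9.218200·0.166)/9.366395 = 0.006856
w* = 0.064476·u + 0.006856·v:
  w_0 = 0.064476·1.4176 + 0.006856·11.7119 = 0.1717  (GE)
  w_1 = 0.064476·2.5149 + 0.006856·10.0664 = 0.2312  (Nike)
  w_2 = 0.064476·0.8669 + 0.006856·6.7367 = 0.1021  (Kellogg)
  w_3 = 0.064476·3.7081 + 0.006856·19.5131 = 0.3729  (Tesla)
  w_4 = 0.064476·0.7107 + 0.006856·11.1412 = 0.1222  (Oracle)
Σw_i=1.0000  μᵀw=0.1660
σ²=wᵀΣw=λ₁·μ_p+λ₂ = 0.064476·0.166 + 0.006856 = 0.017559 ≈ 0.0176


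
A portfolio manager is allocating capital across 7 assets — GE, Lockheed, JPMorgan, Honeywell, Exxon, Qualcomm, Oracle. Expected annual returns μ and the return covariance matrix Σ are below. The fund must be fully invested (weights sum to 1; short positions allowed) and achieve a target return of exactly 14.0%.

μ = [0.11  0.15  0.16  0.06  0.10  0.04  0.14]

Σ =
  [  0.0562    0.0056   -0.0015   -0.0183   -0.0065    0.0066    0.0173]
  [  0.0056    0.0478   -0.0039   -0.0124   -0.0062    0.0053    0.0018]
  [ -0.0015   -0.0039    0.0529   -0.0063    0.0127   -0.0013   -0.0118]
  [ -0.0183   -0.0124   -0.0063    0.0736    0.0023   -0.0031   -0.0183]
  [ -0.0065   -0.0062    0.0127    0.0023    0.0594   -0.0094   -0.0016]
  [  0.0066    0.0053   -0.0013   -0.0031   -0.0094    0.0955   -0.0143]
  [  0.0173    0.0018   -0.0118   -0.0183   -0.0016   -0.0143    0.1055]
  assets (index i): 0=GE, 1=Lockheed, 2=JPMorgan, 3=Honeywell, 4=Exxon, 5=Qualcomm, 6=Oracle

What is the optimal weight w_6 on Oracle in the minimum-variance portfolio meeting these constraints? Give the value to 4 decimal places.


0.1366

x=Σ⁻¹μ = [2.0786  3.9849  3.7809  2.7862  1.5640  0.6396  1.9348]
y=Σ⁻¹𝟙 = [21.0769  28.4651  24.5061  29.5255  18.1743  12.8237  15.4131]
a=μᵀx=2.051346  b=𝟙ᵀx=16.768917  c=𝟙ᵀy=149.984456  D=ac−b²=26.473465
λ₁=(c·0.140−b)/D = (149.984456·0.140−16.768917)/26.473465 = 0.159741
λ₂=(a−b·0.140)/D = (2.051346−16.768917·0.140)/26.473465 = -0.011192
w* = 0.159741·x + -0.011192·y:
  w_0 = 0.159741·2.0786 + -0.011192·21.0769 = 0.0961  (GE)
  w_1 = 0.159741·3.9849 + -0.011192·28.4651 = 0.3180  (Lockheed)
  w_2 = 0.159741·3.7809 + -0.011192·24.5061 = 0.3297  (JPMorgan)
  w_3 = 0.159741·2.7862 + -0.011192·29.5255 = 0.1146  (Honeywell)
  w_4 = 0.159741·1.5640 + -0.011192·18.1743 = 0.0464  (Exxon)
  w_5 = 0.159741·0.6396 + -0.011192·12.8237 = -0.0414  (Qualcomm)
  w_6 = 0.159741·1.9348 + -0.011192·15.4131 = 0.1366  (Oracle)
Σw_i=1.0000  μᵀw=0.1400
σ²=wᵀΣw=λ₁·μ_p+λ₂ = 0.159741·0.140 + -0.011192 = 0.011171 ≈ 0.0112


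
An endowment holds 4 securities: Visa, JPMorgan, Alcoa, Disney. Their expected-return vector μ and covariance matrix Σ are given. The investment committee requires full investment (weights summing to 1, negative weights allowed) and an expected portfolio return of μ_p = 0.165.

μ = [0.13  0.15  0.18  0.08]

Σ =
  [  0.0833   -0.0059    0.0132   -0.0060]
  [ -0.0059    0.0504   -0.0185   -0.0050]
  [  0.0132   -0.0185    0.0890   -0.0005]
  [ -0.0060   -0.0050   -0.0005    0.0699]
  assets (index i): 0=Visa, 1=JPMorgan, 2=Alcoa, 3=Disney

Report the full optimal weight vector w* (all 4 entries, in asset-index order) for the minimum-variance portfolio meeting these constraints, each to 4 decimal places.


0.0984  0.5309  0.4292  -0.0585

u=Σ⁻¹μ = [1.5540  4.3071  2.6963  1.6053]
v=Σ⁻¹𝟙 = [12.8662  28.7445  15.4014  17.5768]
a=μᵀu=1.461841  b=𝟙ᵀu=10.162680  c=𝟙ᵀv=74.588925  D=ac−b²=5.757122
λ₁=(c·0.165−b)/D = (74.588925·0.165−10.162680)/5.757122 = 0.372494
λ₂=(a−b·0.165)/D = (1.461841−10.162680·0.165)/5.757122 = -0.037345
w* = 0.372494·u + -0.037345·v:
  w_0 = 0.372494·1.5540 + -0.037345·12.8662 = 0.0984  (Visa)
  w_1 = 0.372494·4.3071 + -0.037345·28.7445 = 0.5309  (JPMorgan)
  w_2 = 0.372494·2.6963 + -0.037345·15.4014 = 0.4292  (Alcoa)
  w_3 = 0.372494·1.6053 + -0.037345·17.5768 = -0.0585  (Disney)
Σw_i=1.0000  μᵀw=0.1650
σ²=wᵀΣw=λ₁·μ_p+λ₂ = 0.372494·0.165 + -0.037345 = 0.024116 ≈ 0.0241


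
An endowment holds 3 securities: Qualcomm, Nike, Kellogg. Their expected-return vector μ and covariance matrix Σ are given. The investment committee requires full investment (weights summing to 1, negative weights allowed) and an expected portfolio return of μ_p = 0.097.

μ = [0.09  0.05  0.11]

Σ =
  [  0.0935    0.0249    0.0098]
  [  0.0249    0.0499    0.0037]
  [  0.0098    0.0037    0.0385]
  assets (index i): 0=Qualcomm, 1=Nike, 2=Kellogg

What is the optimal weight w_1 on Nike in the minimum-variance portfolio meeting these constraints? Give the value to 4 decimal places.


0.1708

x=Σ⁻¹μ = [0.5406  0.5344  2.6682]
y=Σ⁻¹𝟙 = [3.8826  16.3666  23.4128]
a=μᵀx=0.368873  b=𝟙ᵀx=3.743179  c=𝟙ᵀy=43.662084  D=ac−b²=2.094389
λ₁=(c·0.097−b)/D = (43.662084·0.097−3.743179)/2.094389 = 0.234934
λ₂=(a−b·0.097)/D = (0.368873−3.743179·0.097)/2.094389 = 0.002762
w* = 0.234934·x + 0.002762·y:
  w_0 = 0.234934·0.5406 + 0.002762·3.8826 = 0.1377  (Qualcomm)
  w_1 = 0.234934·0.5344 + 0.002762·16.3666 = 0.1708  (Nike)
  w_2 = 0.234934·2.6682 + 0.002762·23.4128 = 0.6915  (Kellogg)
Σw_i=1.0000  μᵀw=0.0970
σ²=wᵀΣw=λ₁·μ_p+λ₂ = 0.234934·0.097 + 0.002762 = 0.025551 ≈ 0.0256


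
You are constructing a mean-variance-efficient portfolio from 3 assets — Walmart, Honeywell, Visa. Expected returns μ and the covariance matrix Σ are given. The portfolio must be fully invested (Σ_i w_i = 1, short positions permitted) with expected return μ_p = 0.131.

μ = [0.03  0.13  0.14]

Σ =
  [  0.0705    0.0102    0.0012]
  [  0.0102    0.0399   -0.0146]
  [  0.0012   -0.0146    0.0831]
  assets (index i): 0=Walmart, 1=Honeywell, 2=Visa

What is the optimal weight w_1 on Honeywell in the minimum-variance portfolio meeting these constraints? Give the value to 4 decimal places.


0.6166

u=Σ⁻¹μ = [-0.2239  4.2032  2.4264]
v=Σ⁻¹𝟙 = [9.7325  28.7765  16.9490]
a=μᵀu=0.879405  b=𝟙ᵀu=6.405777  c=𝟙ᵀv=55.457973  D=ac−b²=7.736048
λ₁=(c·0.131−b)/D = (55.457973·0.131−6.405777)/7.736048 = 0.111067
λ₂=(a−b·0.131)/D = (0.879405−6.405777·0.131)/7.736048 = 0.005203
w* = 0.111067·u + 0.005203·v:
  w_0 = 0.111067·-0.2239 + 0.005203·9.7325 = 0.0258  (Walmart)
  w_1 = 0.111067·4.2032 + 0.005203·28.7765 = 0.6166  (Honeywell)
  w_2 = 0.111067·2.4264 + 0.005203·16.9490 = 0.3577  (Visa)
Σw_i=1.0000  μᵀw=0.1310
σ²=wᵀΣw=λ₁·μ_p+λ₂ = 0.111067·0.131 + 0.005203 = 0.019752 ≈ 0.0198


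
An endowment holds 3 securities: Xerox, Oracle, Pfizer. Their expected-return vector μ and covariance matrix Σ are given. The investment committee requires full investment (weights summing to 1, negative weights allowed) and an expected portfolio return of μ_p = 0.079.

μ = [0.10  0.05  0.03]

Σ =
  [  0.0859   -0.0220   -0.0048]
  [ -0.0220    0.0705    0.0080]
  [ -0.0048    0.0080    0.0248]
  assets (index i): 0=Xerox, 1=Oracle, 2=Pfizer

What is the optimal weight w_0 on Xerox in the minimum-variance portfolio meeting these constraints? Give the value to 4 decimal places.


0.5955

p=Σ⁻¹μ = [1.4966  1.0443  1.1625]
q=Σ⁻¹𝟙 = [17.7323  15.3134  38.8148]
a=μᵀp=0.236746  b=𝟙ᵀp=3.703344  c=𝟙ᵀq=71.860515  D=ac−b²=3.297953
λ₁=(c·0.079−b)/D = (71.860515·0.079−3.703344)/3.297953 = 0.598443
λ₂=(a−b·0.079)/D = (0.236746−3.703344·0.079)/3.297953 = -0.016925
w* = 0.598443·p + -0.016925·q:
  w_0 = 0.598443·1.4966 + -0.016925·17.7323 = 0.5955  (Xerox)
  w_1 = 0.598443·1.0443 + -0.016925·15.3134 = 0.3658  (Oracle)
  w_2 = 0.598443·1.1625 + -0.016925·38.8148 = 0.0387  (Pfizer)
Σw_i=1.0000  μᵀw=0.0790
σ²=wᵀΣw=λ₁·μ_p+λ₂ = 0.598443·0.079 + -0.016925 = 0.030352 ≈ 0.0304


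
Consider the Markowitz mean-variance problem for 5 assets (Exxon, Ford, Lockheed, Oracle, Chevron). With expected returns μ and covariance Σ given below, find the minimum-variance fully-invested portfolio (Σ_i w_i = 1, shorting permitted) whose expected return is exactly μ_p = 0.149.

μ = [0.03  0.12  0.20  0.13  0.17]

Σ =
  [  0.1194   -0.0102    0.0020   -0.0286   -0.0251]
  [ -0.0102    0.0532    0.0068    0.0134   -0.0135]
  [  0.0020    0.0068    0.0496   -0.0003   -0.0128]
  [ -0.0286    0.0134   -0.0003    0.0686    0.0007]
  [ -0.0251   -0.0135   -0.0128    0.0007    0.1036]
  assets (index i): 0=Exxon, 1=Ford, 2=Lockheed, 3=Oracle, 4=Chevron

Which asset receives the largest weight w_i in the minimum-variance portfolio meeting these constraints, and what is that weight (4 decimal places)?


Lockheed (0.3370)

u=Σ⁻¹μ = [1.4464  2.1597  4.4140  2.0669  2.8042]
v=Σ⁻¹𝟙 = [18.0790  19.7738  21.7802  18.1516  19.1777]
a=μᵀu=1.930766  b=𝟙ᵀu=12.891191  c=𝟙ᵀv=96.962314  D=ac−b²=21.028729
λ₁=(c·0.149−b)/D = (96.962314·0.149−12.891191)/21.028729 = 0.074003
λ₂=(a−b·0.149)/D = (1.930766−12.891191·0.149)/21.028729 = 0.000475
w* = 0.074003·u + 0.000475·v:
  w_0 = 0.074003·1.4464 + 0.000475·18.0790 = 0.1156  (Exxon)
  w_1 = 0.074003·2.1597 + 0.000475·19.7738 = 0.1692  (Ford)
  w_2 = 0.074003·4.4140 + 0.000475·21.7802 = 0.3370  (Lockheed)
  w_3 = 0.074003·2.0669 + 0.000475·18.1516 = 0.1616  (Oracle)
  w_4 = 0.074003·2.8042 + 0.000475·19.1777 = 0.2166  (Chevron)
Σw_i=1.0000  μᵀw=0.1490
σ²=wᵀΣw=λ₁·μ_p+λ₂ = 0.074003·0.149 + 0.000475 = 0.011501 ≈ 0.0115


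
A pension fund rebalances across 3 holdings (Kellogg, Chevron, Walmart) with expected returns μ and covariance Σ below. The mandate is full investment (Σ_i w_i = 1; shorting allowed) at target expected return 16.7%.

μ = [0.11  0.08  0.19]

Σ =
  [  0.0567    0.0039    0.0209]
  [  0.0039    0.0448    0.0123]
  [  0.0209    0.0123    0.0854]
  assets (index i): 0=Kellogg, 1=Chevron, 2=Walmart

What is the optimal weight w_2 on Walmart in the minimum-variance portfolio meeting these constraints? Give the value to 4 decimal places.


g=Σ⁻¹μ = [1.2103  1.1982  1.7560]
h=Σ⁻¹𝟙 = [14.3032  19.5974  5.3866]
a=μᵀg=0.562642  b=𝟙ᵀg=4.164594  c=𝟙ᵀh=39.287156  D=ac−b²=4.760760
λ₁=(c·0.167−b)/D = (39.287156·0.167−4.164594)/4.760760 = 0.503357
λ₂=(a−b·0.167)/D = (0.562642−4.164594·0.167)/4.760760 = -0.027904
w* = 0.503357·g + -0.027904·h:
  w_0 = 0.503357·1.2103 + -0.027904·14.3032 = 0.2101  (Kellogg)
  w_1 = 0.503357·1.1982 + -0.027904·19.5974 = 0.0563  (Chevron)
  w_2 = 0.503357·1.7560 + -0.027904·5.3866 = 0.7336  (Walmart)
Σw_i=1.0000  μᵀw=0.1670
σ²=wᵀΣw=λ₁·μ_p+λ₂ = 0.503357·0.167 + -0.027904 = 0.056156 ≈ 0.0562

0.7336
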